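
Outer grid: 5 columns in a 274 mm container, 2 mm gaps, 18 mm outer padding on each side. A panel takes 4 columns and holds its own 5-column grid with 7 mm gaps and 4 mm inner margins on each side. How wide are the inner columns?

Inside the margins: 274 − 36 = 238 mm.
238 − 4·2 = 230; ÷5 gives c = 46 mm.
Span of 4: 4·46 + 3·2 = 184 + 6 = 190 mm.
Inner content = 190 − 2·4 = 182 mm.
Subtracting 4 gaps of 7 leaves 154 for 5 columns, so d = 30.8 mm.

30.8 mm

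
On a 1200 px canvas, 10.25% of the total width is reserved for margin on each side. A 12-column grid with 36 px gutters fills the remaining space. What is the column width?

1200 × (1 − 2·10.25%) = 1200 × 79.5% = 954 px for the columns.
12 columns + 11 gutters: 12c + 11·36 = 954.
12c = 954 − 396 = 558, so c = 46.5 px.

46.5 px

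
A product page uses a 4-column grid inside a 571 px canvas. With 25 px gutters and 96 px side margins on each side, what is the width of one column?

Take off 192 px of margins, leaving 379 px.
4c + 3·25 = 379 → 4c = 304 → c = 76 px.

76 px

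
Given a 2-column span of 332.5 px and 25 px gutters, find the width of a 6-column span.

1047.5 px

332.5 − 1·25 = 307.5; ÷2 gives c = 153.75 px.
6-column span = 6·153.75 + 5·25 = 1047.5 px.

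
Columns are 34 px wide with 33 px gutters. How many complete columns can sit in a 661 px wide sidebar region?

Each extra column adds 34 + 33 = 67 px.
(661 + 33) / 67 = 10.36, so 10 columns fit.

10 columns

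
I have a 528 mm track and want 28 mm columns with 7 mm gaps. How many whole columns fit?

15 columns

15 columns: 15·28 + 14·7 = 518 mm ≤ 528.
16 columns: 553 mm > 528. So 15.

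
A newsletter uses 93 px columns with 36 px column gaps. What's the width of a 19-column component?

2415 px

19-column span = 19·93 + 18·36 = 2415 px.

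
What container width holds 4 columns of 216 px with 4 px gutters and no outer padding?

Summing: 864 + 12 = 876 px.

876 px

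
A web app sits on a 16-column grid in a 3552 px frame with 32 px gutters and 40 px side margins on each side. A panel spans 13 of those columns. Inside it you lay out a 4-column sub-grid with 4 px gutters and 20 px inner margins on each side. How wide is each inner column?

690.75 px

Subtract both margins: 3552 − 2·40 = 3472 px.
Subtracting 15 gutters of 32 leaves 2992 for 16 columns, so c = 187 px.
Span of 13: 13·187 + 12·32 = 2431 + 384 = 2815 px.
Inner content = 2815 − 2·20 = 2775 px.
4 columns + 3 gutters: 4d + 3·4 = 2775.
4d = 2775 − 12 = 2763, so d = 690.75 px.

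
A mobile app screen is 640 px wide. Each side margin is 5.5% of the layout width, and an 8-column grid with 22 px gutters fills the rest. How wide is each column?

Margins: 5.5% × 640 = 35.2 px each, so content = 640 − 70.4 = 569.6 px.
8 columns + 7 gutters: 8c + 7·22 = 569.6.
8c = 569.6 − 154 = 415.6, so c = 51.95 px.

51.95 px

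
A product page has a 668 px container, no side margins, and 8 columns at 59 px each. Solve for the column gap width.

28 px

8 columns take 8·59 = 472 px; remaining 196 splits into 7 column gaps.
g = 196 / 7 = 28 px.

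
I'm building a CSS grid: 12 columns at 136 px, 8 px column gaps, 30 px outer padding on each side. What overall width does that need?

1780 px

Artboard = 2·30 + 12·136 + 11·8 = 60 + 1632 + 88 = 1780 px.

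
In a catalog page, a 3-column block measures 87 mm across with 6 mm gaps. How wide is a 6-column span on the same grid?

180 mm

3 columns + 2 gaps: 3c + 2·6 = 87.
3c = 87 − 12 = 75, so c = 25 mm.
6-column span = 6·25 + 5·6 = 180 mm.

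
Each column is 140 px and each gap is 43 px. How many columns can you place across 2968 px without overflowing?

16 columns: 16·140 + 15·43 = 2885 px ≤ 2968.
17 columns: 3068 px > 2968. So 16.

16 columns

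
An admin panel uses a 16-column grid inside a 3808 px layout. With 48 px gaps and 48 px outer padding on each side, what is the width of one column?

187 px

Subtract both margins: 3808 − 2·48 = 3712 px.
16c + 15·48 = 3712 → 16c = 2992 → c = 187 px.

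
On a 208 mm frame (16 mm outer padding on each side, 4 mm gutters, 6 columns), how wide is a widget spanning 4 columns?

Content width = 208 − 2·16 = 176 mm.
6c + 5·4 = 176 → 6c = 156 → c = 26 mm.
4 columns plus 3 gutters: 104 + 12 = 116 mm.

116 mm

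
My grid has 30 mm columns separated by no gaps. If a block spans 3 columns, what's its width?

With no gaps, 3 columns span 3·30 = 90 mm.

90 mm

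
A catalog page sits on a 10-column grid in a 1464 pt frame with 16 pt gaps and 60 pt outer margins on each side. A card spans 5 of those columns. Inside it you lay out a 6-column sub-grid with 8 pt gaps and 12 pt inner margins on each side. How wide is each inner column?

Subtract both margins: 1464 − 2·60 = 1344 pt.
Subtracting 9 gaps of 16 leaves 1200 for 10 columns, so c = 120 pt.
5 columns plus 4 gaps: 600 + 64 = 664 pt.
Inner content = 664 − 2·12 = 640 pt.
6 columns + 5 gaps: 6d + 5·8 = 640.
6d = 640 − 40 = 600, so d = 100 pt.

100 pt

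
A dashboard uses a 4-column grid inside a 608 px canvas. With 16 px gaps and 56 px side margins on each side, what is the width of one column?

Take off 112 px of margins, leaving 496 px.
4c + 3·16 = 496 → 4c = 448 → c = 112 px.

112 px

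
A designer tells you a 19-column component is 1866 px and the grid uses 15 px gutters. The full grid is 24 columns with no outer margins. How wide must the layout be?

2361 px

Subtracting 18 gutters of 15 leaves 1596 for 19 columns, so c = 84 px.
Layout = 24·84 + 23·15 = 2016 + 345 = 2361 px.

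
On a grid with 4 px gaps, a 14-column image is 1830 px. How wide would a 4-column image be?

520 px

14 columns + 13 gaps: 14c + 13·4 = 1830.
14c = 1830 − 52 = 1778, so c = 127 px.
4-column span = 4·127 + 3·4 = 520 px.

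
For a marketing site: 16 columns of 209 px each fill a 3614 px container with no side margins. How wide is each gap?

16·209 + 15g = 3614 → 15g = 270 → g = 18 px.

18 px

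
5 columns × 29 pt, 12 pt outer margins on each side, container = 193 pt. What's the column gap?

Content width = 193 − 2·12 = 169 pt.
5·29 + 4g = 169 → 4g = 24 → g = 6 pt.

6 pt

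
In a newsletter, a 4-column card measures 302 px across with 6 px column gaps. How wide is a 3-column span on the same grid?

4 columns + 3 column gaps: 4c + 3·6 = 302.
4c = 302 − 18 = 284, so c = 71 px.
3-column span = 3·71 + 2·6 = 225 px.

225 px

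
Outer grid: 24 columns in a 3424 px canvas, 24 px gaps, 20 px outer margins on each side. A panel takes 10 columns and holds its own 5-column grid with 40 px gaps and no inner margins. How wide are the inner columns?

247.2 px

Subtract both margins: 3424 − 2·20 = 3384 px.
24c + 23·24 = 3384 → 24c = 2832 → c = 118 px.
10 columns plus 9 gaps: 1180 + 216 = 1396 px.
5d + 4·40 = 1396 → 5d = 1236 → d = 247.2 px.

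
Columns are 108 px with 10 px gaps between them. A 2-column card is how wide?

2-column span = 2·108 + 1·10 = 226 px.

226 px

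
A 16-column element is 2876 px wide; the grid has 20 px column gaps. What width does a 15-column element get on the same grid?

Subtracting 15 column gaps of 20 leaves 2576 for 16 columns, so c = 161 px.
15-column span = 15·161 + 14·20 = 2695 px.

2695 px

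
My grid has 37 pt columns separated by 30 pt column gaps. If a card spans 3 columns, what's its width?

171 pt

Span of 3: 3·37 + 2·30 = 111 + 60 = 171 pt.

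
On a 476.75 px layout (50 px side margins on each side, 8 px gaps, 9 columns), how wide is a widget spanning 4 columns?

163 px

Take off 100 px of margins, leaving 376.75 px.
376.75 − 8·8 = 312.75; ÷9 gives c = 34.75 px.
Span of 4: 4·34.75 + 3·8 = 139 + 24 = 163 px.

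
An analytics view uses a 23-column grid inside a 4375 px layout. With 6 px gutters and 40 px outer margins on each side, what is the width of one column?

Subtract both margins: 4375 − 2·40 = 4295 px.
4295 − 22·6 = 4163; ÷23 gives c = 181 px.

181 px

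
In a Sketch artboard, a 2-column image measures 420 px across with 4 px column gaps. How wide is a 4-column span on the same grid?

844 px

2 columns + 1 column gap: 2c + 1·4 = 420.
2c = 420 − 4 = 416, so c = 208 px.
4 columns plus 3 column gaps: 832 + 12 = 844 px.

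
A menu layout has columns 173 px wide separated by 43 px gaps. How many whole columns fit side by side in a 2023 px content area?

Each extra column adds 173 + 43 = 216 px.
(2023 + 43) / 216 = 9.56, so 9 columns fit.

9 columns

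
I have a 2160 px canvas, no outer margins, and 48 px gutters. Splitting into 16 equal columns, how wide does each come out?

90 px

Subtracting 15 gutters of 48 leaves 1440 for 16 columns, so c = 90 px.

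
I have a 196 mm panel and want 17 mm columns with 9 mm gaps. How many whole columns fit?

Each extra column adds 17 + 9 = 26 mm.
(196 + 9) / 26 = 7.88, so 7 columns fit.

7 columns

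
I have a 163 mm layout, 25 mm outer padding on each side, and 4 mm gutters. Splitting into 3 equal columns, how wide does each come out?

Take off 50 mm of margins, leaving 113 mm.
3c + 2·4 = 113 → 3c = 105 → c = 35 mm.

35 mm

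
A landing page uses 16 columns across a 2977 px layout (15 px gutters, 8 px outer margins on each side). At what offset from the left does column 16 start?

Subtract both margins: 2977 − 2·8 = 2961 px.
2961 − 15·15 = 2736; ÷16 gives c = 171 px.
Before column 16: the margin + 15 columns + 15 gutters.
Offset = 8 + 15·(171 + 15) = 8 + 2790 = 2798 px.

2798 px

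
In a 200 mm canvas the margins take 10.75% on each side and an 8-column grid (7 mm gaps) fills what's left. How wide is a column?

13.5 mm

200 × (1 − 2·10.75%) = 200 × 78.5% = 157 mm for the columns.
157 − 7·7 = 108; ÷8 gives c = 13.5 mm.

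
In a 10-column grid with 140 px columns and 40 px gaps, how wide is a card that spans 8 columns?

Span of 8: 8·140 + 7·40 = 1120 + 280 = 1400 px.

1400 px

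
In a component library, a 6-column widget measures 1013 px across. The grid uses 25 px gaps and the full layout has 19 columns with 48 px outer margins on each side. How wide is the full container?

1013 − 5·25 = 888; ÷6 gives c = 148 px.
Total width: 2·48 + 19·148 + 18·25 = 3358 px.

3358 px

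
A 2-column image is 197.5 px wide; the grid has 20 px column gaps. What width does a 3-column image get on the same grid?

306.25 px

2c + 1·20 = 197.5 → 2c = 177.5 → c = 88.75 px.
Span of 3: 3·88.75 + 2·20 = 266.25 + 40 = 306.25 px.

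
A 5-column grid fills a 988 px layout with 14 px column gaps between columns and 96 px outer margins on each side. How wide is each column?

148 px

Take off 192 px of margins, leaving 796 px.
5 columns + 4 column gaps: 5c + 4·14 = 796.
5c = 796 − 56 = 740, so c = 148 px.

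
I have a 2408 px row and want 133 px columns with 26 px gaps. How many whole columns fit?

15 columns

Each extra column adds 133 + 26 = 159 px.
(2408 + 26) / 159 = 15.31, so 15 columns fit.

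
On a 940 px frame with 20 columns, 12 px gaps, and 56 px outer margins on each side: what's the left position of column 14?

Subtract both margins: 940 − 2·56 = 828 px.
20 columns + 19 gaps: 20c + 19·12 = 828.
20c = 828 − 228 = 600, so c = 30 px.
Column 14 starts at margin + 13·(column + gutter) = 56 + 13·42 = 602 px.

602 px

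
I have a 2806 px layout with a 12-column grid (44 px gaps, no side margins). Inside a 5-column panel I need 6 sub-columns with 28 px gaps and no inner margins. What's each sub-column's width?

167.25 px

12c + 11·44 = 2806 → 12c = 2322 → c = 193.5 px.
5-column span = 5·193.5 + 4·44 = 1143.5 px.
1143.5 − 5·28 = 1003.5; ÷6 gives d = 167.25 px.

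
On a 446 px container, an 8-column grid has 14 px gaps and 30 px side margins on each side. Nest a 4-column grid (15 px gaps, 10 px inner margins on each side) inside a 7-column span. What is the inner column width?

Outer content = 446 − 2·30 = 386 px.
8 columns + 7 gaps: 8c + 7·14 = 386.
8c = 386 − 98 = 288, so c = 36 px.
7 columns plus 6 gaps: 252 + 84 = 336 px.
Inner content = 336 − 2·10 = 316 px.
4 columns + 3 gaps: 4d + 3·15 = 316.
4d = 316 − 45 = 271, so d = 67.75 px.

67.75 px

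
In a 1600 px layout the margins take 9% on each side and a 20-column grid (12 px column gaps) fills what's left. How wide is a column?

54.2 px

Each margin = 9% of 1600 = 144 px; content = 1600 − 2·144 = 1312 px.
1312 − 19·12 = 1084; ÷20 gives c = 54.2 px.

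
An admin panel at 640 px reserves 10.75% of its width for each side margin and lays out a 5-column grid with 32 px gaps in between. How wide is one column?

640 × (1 − 2·10.75%) = 640 × 78.5% = 502.4 px for the columns.
5c + 4·32 = 502.4 → 5c = 374.4 → c = 74.88 px.

74.88 px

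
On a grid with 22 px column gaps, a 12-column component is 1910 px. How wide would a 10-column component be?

1588 px

1910 − 11·22 = 1668; ÷12 gives c = 139 px.
10 columns plus 9 column gaps: 1390 + 198 = 1588 px.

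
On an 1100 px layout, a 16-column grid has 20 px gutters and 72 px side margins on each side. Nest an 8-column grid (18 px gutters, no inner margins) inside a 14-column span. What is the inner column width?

88.5 px

Outer content = 1100 − 2·72 = 956 px.
16 columns + 15 gutters: 16c + 15·20 = 956.
16c = 956 − 300 = 656, so c = 41 px.
14-column span = 14·41 + 13·20 = 834 px.
834 − 7·18 = 708; ÷8 gives d = 88.5 px.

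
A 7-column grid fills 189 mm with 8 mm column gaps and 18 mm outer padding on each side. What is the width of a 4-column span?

Content width = 189 − 2·18 = 153 mm.
7 columns + 6 column gaps: 7c + 6·8 = 153.
7c = 153 − 48 = 105, so c = 15 mm.
Span of 4: 4·15 + 3·8 = 60 + 24 = 84 mm.

84 mm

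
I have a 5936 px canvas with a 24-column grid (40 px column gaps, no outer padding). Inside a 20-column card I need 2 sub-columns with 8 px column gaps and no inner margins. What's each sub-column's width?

5936 − 23·40 = 5016; ÷24 gives c = 209 px.
20 columns plus 19 column gaps: 4180 + 760 = 4940 px.
2 columns + 1 column gap: 2d + 1·8 = 4940.
2d = 4940 − 8 = 4932, so d = 2466 px.

2466 px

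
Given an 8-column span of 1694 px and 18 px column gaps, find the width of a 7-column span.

1480 px

Subtracting 7 column gaps of 18 leaves 1568 for 8 columns, so c = 196 px.
7-column span = 7·196 + 6·18 = 1480 px.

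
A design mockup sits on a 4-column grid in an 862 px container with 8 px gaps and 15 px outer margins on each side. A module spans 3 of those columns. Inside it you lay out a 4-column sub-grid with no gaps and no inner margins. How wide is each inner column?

155.5 px

Take off 30 px of margins, leaving 832 px.
832 − 3·8 = 808; ÷4 gives c = 202 px.
3 columns plus 2 gaps: 606 + 16 = 622 px.
622 / 4 = 155.5 px per column.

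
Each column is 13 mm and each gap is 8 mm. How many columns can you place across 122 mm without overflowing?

6 columns: 6·13 + 5·8 = 118 mm ≤ 122.
7 columns: 139 mm > 122. So 6.

6 columns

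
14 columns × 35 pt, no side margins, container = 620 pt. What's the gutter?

Columns use 490 pt, leaving 130 pt across 13 gutters = 10 pt each.

10 pt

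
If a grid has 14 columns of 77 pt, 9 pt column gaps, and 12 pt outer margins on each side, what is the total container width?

Total width: 2·12 + 14·77 + 13·9 = 1219 pt.

1219 pt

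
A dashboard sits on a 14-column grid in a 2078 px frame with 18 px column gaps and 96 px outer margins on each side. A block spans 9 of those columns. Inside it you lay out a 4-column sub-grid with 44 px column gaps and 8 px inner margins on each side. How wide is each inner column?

Subtract both margins: 2078 − 2·96 = 1886 px.
14c + 13·18 = 1886 → 14c = 1652 → c = 118 px.
9 columns plus 8 column gaps: 1062 + 144 = 1206 px.
Inner content = 1206 − 2·8 = 1190 px.
4d + 3·44 = 1190 → 4d = 1058 → d = 264.5 px.

264.5 px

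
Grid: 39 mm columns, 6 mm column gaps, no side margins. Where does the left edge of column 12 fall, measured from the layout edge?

Each column+gutter stride is 45 mm; with no margin, 11 of them is 495 mm.

495 mm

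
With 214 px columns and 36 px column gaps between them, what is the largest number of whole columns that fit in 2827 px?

11 columns

11 columns: 11·214 + 10·36 = 2714 px ≤ 2827.
12 columns: 2964 px > 2827. So 11.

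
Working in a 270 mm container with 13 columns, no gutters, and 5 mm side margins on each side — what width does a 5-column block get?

Subtract both margins: 270 − 2·5 = 260 mm.
With no gutters, each column is 260/13 = 20 mm.
With no gutters, 5 columns span 5·20 = 100 mm.

100 mm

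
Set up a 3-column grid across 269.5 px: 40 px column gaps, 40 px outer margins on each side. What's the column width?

36.5 px

Take off 80 px of margins, leaving 189.5 px.
3 columns + 2 column gaps: 3c + 2·40 = 189.5.
3c = 189.5 − 80 = 109.5, so c = 36.5 px.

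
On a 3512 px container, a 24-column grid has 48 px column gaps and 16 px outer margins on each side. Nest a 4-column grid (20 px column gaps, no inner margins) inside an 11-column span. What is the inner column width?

377.25 px

Inside the margins: 3512 − 32 = 3480 px.
24 columns + 23 column gaps: 24c + 23·48 = 3480.
24c = 3480 − 1104 = 2376, so c = 99 px.
11 columns plus 10 column gaps: 1089 + 480 = 1569 px.
4 columns + 3 column gaps: 4d + 3·20 = 1569.
4d = 1569 − 60 = 1509, so d = 377.25 px.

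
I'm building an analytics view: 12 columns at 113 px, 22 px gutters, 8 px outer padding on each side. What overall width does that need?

1614 px

Frame = 2·8 + 12·113 + 11·22 = 16 + 1356 + 242 = 1614 px.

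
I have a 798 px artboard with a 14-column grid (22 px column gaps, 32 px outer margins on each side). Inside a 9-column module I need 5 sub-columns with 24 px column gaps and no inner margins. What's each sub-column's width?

73.6 px

Subtract both margins: 798 − 2·32 = 734 px.
Subtracting 13 column gaps of 22 leaves 448 for 14 columns, so c = 32 px.
9-column span = 9·32 + 8·22 = 464 px.
5 columns + 4 column gaps: 5d + 4·24 = 464.
5d = 464 − 96 = 368, so d = 73.6 px.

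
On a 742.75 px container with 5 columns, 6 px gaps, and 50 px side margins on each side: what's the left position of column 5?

569 px

Inside the margins: 742.75 − 100 = 642.75 px.
5 columns + 4 gaps: 5c + 4·6 = 642.75.
5c = 642.75 − 24 = 618.75, so c = 123.75 px.
Column 5 starts at margin + 4·(column + gutter) = 50 + 4·129.75 = 569 px.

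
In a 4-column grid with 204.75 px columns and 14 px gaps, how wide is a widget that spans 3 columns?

3 columns plus 2 gaps: 614.25 + 28 = 642.25 px.

642.25 px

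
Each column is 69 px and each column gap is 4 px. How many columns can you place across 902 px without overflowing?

k columns need k·69 + (k−1)·4 = k·73 − 4.
k·73 − 4 ≤ 902 → k ≤ 906 / 73 ≈ 12.41, so k = 12.

12 columns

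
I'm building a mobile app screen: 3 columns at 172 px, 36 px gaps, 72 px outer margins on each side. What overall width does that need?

732 px

Artboard = 2·72 + 3·172 + 2·36 = 144 + 516 + 72 = 732 px.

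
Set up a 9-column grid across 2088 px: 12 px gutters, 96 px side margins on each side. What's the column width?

200 px

Content width = 2088 − 2·96 = 1896 px.
9 columns + 8 gutters: 9c + 8·12 = 1896.
9c = 1896 − 96 = 1800, so c = 200 px.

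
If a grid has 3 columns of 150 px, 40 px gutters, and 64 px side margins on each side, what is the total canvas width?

Total width: 2·64 + 3·150 + 2·40 = 658 px.

658 px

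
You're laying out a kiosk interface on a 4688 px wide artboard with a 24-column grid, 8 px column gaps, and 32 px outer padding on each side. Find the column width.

Content width = 4688 − 2·32 = 4624 px.
Subtracting 23 column gaps of 8 leaves 4440 for 24 columns, so c = 185 px.

185 px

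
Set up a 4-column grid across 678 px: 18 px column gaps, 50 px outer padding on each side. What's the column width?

131 px

Inside the margins: 678 − 100 = 578 px.
578 − 3·18 = 524; ÷4 gives c = 131 px.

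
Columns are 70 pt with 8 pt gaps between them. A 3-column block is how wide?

226 pt

Span of 3: 3·70 + 2·8 = 210 + 16 = 226 pt.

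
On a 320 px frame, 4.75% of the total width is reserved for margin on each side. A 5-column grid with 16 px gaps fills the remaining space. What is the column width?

45.12 px

Margins: 4.75% × 320 = 15.2 px each, so content = 320 − 30.4 = 289.6 px.
5c + 4·16 = 289.6 → 5c = 225.6 → c = 45.12 px.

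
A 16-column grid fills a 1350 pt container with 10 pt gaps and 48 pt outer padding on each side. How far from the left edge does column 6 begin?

Inside the margins: 1350 − 96 = 1254 pt.
Subtracting 15 gaps of 10 leaves 1104 for 16 columns, so c = 69 pt.
Each column+gutter stride is 79 pt; 5 of them past the 48 pt margin is 48 + 395 = 443 pt.

443 pt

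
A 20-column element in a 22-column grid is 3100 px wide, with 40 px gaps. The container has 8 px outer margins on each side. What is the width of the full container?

20c + 19·40 = 3100 → 20c = 2340 → c = 117 px.
Total width: 2·8 + 22·117 + 21·40 = 3430 px.

3430 px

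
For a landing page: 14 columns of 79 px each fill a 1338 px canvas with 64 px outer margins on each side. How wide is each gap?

8 px

Content width = 1338 − 2·64 = 1210 px.
14 columns take 14·79 = 1106 px; remaining 104 splits into 13 gaps.
g = 104 / 13 = 8 px.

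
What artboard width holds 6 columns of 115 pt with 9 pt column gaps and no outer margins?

735 pt

Total width: 6·115 + 5·9 = 735 pt.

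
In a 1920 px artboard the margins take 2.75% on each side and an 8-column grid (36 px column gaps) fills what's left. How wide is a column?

1920 × (1 − 2·2.75%) = 1920 × 94.5% = 1814.4 px for the columns.
1814.4 − 7·36 = 1562.4; ÷8 gives c = 195.3 px.

195.3 px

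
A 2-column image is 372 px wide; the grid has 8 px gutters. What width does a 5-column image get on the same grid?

942 px

2 columns + 1 gutter: 2c + 1·8 = 372.
2c = 372 − 8 = 364, so c = 182 px.
5-column span = 5·182 + 4·8 = 942 px.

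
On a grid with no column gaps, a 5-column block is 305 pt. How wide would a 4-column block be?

244 pt

305 / 5 = 61 pt per column.
With no column gaps, 4 columns span 4·61 = 244 pt.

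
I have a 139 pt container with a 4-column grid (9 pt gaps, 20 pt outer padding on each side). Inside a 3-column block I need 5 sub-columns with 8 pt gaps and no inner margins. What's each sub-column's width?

8 pt

Take off 40 pt of margins, leaving 99 pt.
Subtracting 3 gaps of 9 leaves 72 for 4 columns, so c = 18 pt.
3 columns plus 2 gaps: 54 + 18 = 72 pt.
Subtracting 4 gaps of 8 leaves 40 for 5 columns, so d = 8 pt.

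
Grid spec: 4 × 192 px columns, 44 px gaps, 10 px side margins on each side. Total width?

Layout = 2·10 + 4·192 + 3·44 = 20 + 768 + 132 = 920 px.

920 px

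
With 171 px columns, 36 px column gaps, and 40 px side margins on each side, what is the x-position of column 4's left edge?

661 px

Column 4 starts at margin + 3·(column + gutter) = 40 + 3·207 = 661 px.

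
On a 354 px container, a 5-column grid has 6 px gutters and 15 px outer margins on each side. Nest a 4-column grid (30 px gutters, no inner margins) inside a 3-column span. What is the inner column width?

25.5 px

Subtract both margins: 354 − 2·15 = 324 px.
324 − 4·6 = 300; ÷5 gives c = 60 px.
3-column span = 3·60 + 2·6 = 192 px.
192 − 3·30 = 102; ÷4 gives d = 25.5 px.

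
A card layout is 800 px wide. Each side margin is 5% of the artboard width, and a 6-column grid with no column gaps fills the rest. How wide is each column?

800 × (1 − 2·5%) = 800 × 90% = 720 px for the columns.
With no column gaps, each column is 720/6 = 120 px.

120 px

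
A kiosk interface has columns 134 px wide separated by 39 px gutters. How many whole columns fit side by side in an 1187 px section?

Each extra column adds 134 + 39 = 173 px.
(1187 + 39) / 173 = 7.09, so 7 columns fit.

7 columns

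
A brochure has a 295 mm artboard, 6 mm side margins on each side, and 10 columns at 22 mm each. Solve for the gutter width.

Take off 12 mm of margins, leaving 283 mm.
Columns use 220 mm, leaving 63 mm across 9 gutters = 7 mm each.

7 mm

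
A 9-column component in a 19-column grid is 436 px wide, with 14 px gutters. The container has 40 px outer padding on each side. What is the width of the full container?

436 − 8·14 = 324; ÷9 gives c = 36 px.
Container = 2·40 + 19·36 + 18·14 = 80 + 684 + 252 = 1016 px.

1016 px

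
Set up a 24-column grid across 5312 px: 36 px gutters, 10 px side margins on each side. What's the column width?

Take off 20 px of margins, leaving 5292 px.
Subtracting 23 gutters of 36 leaves 4464 for 24 columns, so c = 186 px.

186 px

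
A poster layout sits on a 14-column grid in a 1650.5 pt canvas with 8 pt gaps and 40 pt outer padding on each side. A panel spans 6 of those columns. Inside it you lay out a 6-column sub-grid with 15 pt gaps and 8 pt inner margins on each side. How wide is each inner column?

96.25 pt

Subtract both margins: 1650.5 − 2·40 = 1570.5 pt.
Subtracting 13 gaps of 8 leaves 1466.5 for 14 columns, so c = 104.75 pt.
6-column span = 6·104.75 + 5·8 = 668.5 pt.
Inner content = 668.5 − 2·8 = 652.5 pt.
Subtracting 5 gaps of 15 leaves 577.5 for 6 columns, so d = 96.25 pt.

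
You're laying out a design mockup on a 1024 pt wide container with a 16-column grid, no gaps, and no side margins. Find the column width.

1024 / 16 = 64 pt per column.

64 pt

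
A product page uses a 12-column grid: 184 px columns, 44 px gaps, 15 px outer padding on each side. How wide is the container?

Total width: 2·15 + 12·184 + 11·44 = 2722 px.

2722 px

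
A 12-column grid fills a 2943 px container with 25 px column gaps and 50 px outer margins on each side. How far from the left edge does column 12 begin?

Take off 100 px of margins, leaving 2843 px.
2843 − 11·25 = 2568; ÷12 gives c = 214 px.
Before column 12: the margin + 11 columns + 11 column gaps.
Offset = 50 + 11·(214 + 25) = 50 + 2629 = 2679 px.

2679 px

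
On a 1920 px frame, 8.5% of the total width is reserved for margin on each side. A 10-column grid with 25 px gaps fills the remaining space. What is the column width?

Each margin = 8.5% of 1920 = 163.2 px; content = 1920 − 2·163.2 = 1593.6 px.
10 columns + 9 gaps: 10c + 9·25 = 1593.6.
10c = 1593.6 − 225 = 1368.6, so c = 136.86 px.

136.86 px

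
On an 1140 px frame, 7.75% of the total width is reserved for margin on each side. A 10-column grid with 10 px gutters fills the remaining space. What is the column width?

Each margin = 7.75% of 1140 = 88.35 px; content = 1140 − 2·88.35 = 963.3 px.
Subtracting 9 gutters of 10 leaves 873.3 for 10 columns, so c = 87.33 px.

87.33 px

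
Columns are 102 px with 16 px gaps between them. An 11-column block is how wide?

1282 px

11-column span = 11·102 + 10·16 = 1282 px.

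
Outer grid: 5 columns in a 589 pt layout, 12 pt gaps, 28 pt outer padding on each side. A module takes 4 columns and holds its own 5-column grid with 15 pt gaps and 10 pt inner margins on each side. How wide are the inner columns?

68.8 pt

Inside the margins: 589 − 56 = 533 pt.
5c + 4·12 = 533 → 5c = 485 → c = 97 pt.
4 columns plus 3 gaps: 388 + 36 = 424 pt.
Inner content = 424 − 2·10 = 404 pt.
5d + 4·15 = 404 → 5d = 344 → d = 68.8 pt.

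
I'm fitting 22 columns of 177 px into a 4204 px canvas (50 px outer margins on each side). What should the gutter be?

10 px

Take off 100 px of margins, leaving 4104 px.
22 columns take 22·177 = 3894 px; remaining 210 splits into 21 gutters.
g = 210 / 21 = 10 px.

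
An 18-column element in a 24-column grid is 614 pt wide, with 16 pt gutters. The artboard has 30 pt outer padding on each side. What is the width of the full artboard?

18 columns + 17 gutters: 18c + 17·16 = 614.
18c = 614 − 272 = 342, so c = 19 pt.
Total width: 2·30 + 24·19 + 23·16 = 884 pt.

884 pt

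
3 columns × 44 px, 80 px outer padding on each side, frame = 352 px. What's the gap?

30 px

Content width = 352 − 2·80 = 192 px.
3·44 + 2g = 192 → 2g = 60 → g = 30 px.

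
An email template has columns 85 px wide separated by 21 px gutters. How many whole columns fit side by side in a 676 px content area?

6 columns: 6·85 + 5·21 = 615 px ≤ 676.
7 columns: 721 px > 676. So 6.

6 columns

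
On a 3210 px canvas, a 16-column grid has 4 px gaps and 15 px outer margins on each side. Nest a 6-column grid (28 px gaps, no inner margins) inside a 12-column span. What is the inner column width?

374 px

Inside the margins: 3210 − 30 = 3180 px.
16 columns + 15 gaps: 16c + 15·4 = 3180.
16c = 3180 − 60 = 3120, so c = 195 px.
12-column span = 12·195 + 11·4 = 2384 px.
2384 − 5·28 = 2244; ÷6 gives d = 374 px.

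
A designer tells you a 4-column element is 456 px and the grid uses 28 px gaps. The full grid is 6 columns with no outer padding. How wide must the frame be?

456 − 3·28 = 372; ÷4 gives c = 93 px.
Frame = 6·93 + 5·28 = 558 + 140 = 698 px.

698 px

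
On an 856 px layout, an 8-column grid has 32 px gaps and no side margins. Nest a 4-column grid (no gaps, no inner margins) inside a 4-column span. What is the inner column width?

103 px

856 − 7·32 = 632; ÷8 gives c = 79 px.
Span of 4: 4·79 + 3·32 = 316 + 96 = 412 px.
412 / 4 = 103 px per column.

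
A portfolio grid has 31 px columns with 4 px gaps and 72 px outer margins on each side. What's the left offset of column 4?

Column 4 starts at margin + 3·(column + gutter) = 72 + 3·35 = 177 px.

177 px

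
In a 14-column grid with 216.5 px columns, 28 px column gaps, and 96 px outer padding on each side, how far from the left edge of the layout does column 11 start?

2541 px

Before column 11: the margin + 10 columns + 10 column gaps.
Offset = 96 + 10·(216.5 + 28) = 96 + 2445 = 2541 px.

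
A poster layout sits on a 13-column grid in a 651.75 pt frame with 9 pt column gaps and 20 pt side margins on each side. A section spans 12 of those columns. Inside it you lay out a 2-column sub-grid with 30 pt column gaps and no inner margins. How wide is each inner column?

Subtract both margins: 651.75 − 2·20 = 611.75 pt.
611.75 − 12·9 = 503.75; ÷13 gives c = 38.75 pt.
12-column span = 12·38.75 + 11·9 = 564 pt.
Subtracting 1 column gap of 30 leaves 534 for 2 columns, so d = 267 pt.

267 pt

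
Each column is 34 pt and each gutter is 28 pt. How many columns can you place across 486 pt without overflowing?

8 columns

Each extra column adds 34 + 28 = 62 pt.
(486 + 28) / 62 = 8.29, so 8 columns fit.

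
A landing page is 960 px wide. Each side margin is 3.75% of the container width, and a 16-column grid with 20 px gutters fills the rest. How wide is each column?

Margins: 3.75% × 960 = 36 px each, so content = 960 − 72 = 888 px.
16c + 15·20 = 888 → 16c = 588 → c = 36.75 px.

36.75 px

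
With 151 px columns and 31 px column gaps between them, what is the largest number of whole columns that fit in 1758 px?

9 columns

k columns need k·151 + (k−1)·31 = k·182 − 31.
k·182 − 31 ≤ 1758 → k ≤ 1789 / 182 ≈ 9.83, so k = 9.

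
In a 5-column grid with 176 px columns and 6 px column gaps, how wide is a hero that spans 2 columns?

2 columns plus 1 column gap: 352 + 6 = 358 px.

358 px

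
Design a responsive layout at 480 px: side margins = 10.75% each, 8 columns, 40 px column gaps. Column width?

12.1 px

Each margin = 10.75% of 480 = 51.6 px; content = 480 − 2·51.6 = 376.8 px.
Subtracting 7 column gaps of 40 leaves 96.8 for 8 columns, so c = 12.1 px.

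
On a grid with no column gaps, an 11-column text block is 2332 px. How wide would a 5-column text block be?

With no column gaps, each column is 2332/11 = 212 px.
With no column gaps, 5 columns span 5·212 = 1060 px.

1060 px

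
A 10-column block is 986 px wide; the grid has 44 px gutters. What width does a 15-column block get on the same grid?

10c + 9·44 = 986 → 10c = 590 → c = 59 px.
Span of 15: 15·59 + 14·44 = 885 + 616 = 1501 px.

1501 px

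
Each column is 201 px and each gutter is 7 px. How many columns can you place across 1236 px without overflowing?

5 columns

Each extra column adds 201 + 7 = 208 px.
(1236 + 7) / 208 = 5.98, so 5 columns fit.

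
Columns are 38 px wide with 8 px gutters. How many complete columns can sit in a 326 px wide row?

7 columns

Each extra column adds 38 + 8 = 46 px.
(326 + 8) / 46 = 7.26, so 7 columns fit.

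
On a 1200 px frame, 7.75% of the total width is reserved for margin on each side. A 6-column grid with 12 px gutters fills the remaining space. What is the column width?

1200 × (1 − 2·7.75%) = 1200 × 84.5% = 1014 px for the columns.
6c + 5·12 = 1014 → 6c = 954 → c = 159 px.

159 px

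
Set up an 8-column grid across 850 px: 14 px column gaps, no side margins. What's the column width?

94 px

Subtracting 7 column gaps of 14 leaves 752 for 8 columns, so c = 94 px.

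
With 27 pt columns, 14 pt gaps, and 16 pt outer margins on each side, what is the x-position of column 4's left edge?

139 pt

Before column 4: the margin + 3 columns + 3 gaps.
Offset = 16 + 3·(27 + 14) = 16 + 123 = 139 pt.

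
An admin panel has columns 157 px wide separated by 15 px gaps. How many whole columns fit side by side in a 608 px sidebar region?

Each extra column adds 157 + 15 = 172 px.
(608 + 15) / 172 = 3.62, so 3 columns fit.

3 columns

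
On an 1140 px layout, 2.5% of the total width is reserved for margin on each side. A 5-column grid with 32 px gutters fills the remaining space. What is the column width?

Margins: 2.5% × 1140 = 28.5 px each, so content = 1140 − 57 = 1083 px.
5 columns + 4 gutters: 5c + 4·32 = 1083.
5c = 1083 − 128 = 955, so c = 191 px.

191 px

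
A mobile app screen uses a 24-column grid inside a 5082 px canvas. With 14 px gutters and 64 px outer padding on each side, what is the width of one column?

Inside the margins: 5082 − 128 = 4954 px.
Subtracting 23 gutters of 14 leaves 4632 for 24 columns, so c = 193 px.

193 px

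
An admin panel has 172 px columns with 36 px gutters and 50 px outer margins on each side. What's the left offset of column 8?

Each column+gutter stride is 208 px; 7 of them past the 50 px margin is 50 + 1456 = 1506 px.

1506 px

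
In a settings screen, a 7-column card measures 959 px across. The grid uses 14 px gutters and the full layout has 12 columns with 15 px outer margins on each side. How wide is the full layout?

7c + 6·14 = 959 → 7c = 875 → c = 125 px.
Layout = 2·15 + 12·125 + 11·14 = 30 + 1500 + 154 = 1684 px.

1684 px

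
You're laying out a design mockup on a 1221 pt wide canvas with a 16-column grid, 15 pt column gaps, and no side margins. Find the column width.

62.25 pt

16 columns + 15 column gaps: 16c + 15·15 = 1221.
16c = 1221 − 225 = 996, so c = 62.25 pt.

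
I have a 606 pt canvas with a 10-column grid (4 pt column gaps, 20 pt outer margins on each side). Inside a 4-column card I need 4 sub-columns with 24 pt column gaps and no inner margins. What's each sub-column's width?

Subtract both margins: 606 − 2·20 = 566 pt.
10c + 9·4 = 566 → 10c = 530 → c = 53 pt.
Span of 4: 4·53 + 3·4 = 212 + 12 = 224 pt.
4d + 3·24 = 224 → 4d = 152 → d = 38 pt.

38 pt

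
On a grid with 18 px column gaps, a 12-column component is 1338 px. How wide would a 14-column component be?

1564 px

1338 − 11·18 = 1140; ÷12 gives c = 95 px.
14 columns plus 13 column gaps: 1330 + 234 = 1564 px.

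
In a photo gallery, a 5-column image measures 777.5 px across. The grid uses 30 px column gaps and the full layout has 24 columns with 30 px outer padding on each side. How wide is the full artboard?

3906 px

Subtracting 4 column gaps of 30 leaves 657.5 for 5 columns, so c = 131.5 px.
Adding margins, columns and gutters: 60 + 3156 + 690 = 3906 px.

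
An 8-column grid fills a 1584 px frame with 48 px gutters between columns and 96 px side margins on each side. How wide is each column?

Inside the margins: 1584 − 192 = 1392 px.
Subtracting 7 gutters of 48 leaves 1056 for 8 columns, so c = 132 px.

132 px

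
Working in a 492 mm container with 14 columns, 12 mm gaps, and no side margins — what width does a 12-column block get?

14c + 13·12 = 492 → 14c = 336 → c = 24 mm.
Span of 12: 12·24 + 11·12 = 288 + 132 = 420 mm.

420 mm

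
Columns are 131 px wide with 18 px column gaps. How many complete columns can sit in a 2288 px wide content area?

k columns need k·131 + (k−1)·18 = k·149 − 18.
k·149 − 18 ≤ 2288 → k ≤ 2306 / 149 ≈ 15.48, so k = 15.

15 columns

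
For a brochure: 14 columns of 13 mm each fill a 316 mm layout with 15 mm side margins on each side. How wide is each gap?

8 mm

Take off 30 mm of margins, leaving 286 mm.
14·13 + 13g = 286 → 13g = 104 → g = 8 mm.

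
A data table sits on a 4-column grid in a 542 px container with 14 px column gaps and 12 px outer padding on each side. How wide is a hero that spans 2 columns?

252 px

Inside the margins: 542 − 24 = 518 px.
518 − 3·14 = 476; ÷4 gives c = 119 px.
Span of 2: 2·119 + 1·14 = 238 + 14 = 252 px.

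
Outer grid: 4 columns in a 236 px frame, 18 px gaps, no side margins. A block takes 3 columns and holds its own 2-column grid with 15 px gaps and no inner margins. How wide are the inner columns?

236 − 3·18 = 182; ÷4 gives c = 45.5 px.
3 columns plus 2 gaps: 136.5 + 36 = 172.5 px.
2d + 1·15 = 172.5 → 2d = 157.5 → d = 78.75 px.

78.75 px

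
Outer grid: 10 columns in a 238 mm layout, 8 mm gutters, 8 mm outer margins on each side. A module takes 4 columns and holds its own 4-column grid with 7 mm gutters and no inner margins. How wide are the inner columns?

15.75 mm

Take off 16 mm of margins, leaving 222 mm.
10c + 9·8 = 222 → 10c = 150 → c = 15 mm.
4 columns plus 3 gutters: 60 + 24 = 84 mm.
84 − 3·7 = 63; ÷4 gives d = 15.75 mm.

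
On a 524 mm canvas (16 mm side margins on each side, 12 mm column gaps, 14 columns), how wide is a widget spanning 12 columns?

420 mm

Take off 32 mm of margins, leaving 492 mm.
14 columns + 13 column gaps: 14c + 13·12 = 492.
14c = 492 − 156 = 336, so c = 24 mm.
12 columns plus 11 column gaps: 288 + 132 = 420 mm.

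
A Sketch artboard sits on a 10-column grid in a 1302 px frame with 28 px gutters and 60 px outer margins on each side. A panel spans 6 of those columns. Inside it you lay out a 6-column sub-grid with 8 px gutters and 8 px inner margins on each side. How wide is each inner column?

107 px

Take off 120 px of margins, leaving 1182 px.
1182 − 9·28 = 930; ÷10 gives c = 93 px.
Span of 6: 6·93 + 5·28 = 558 + 140 = 698 px.
Inner content = 698 − 2·8 = 682 px.
6 columns + 5 gutters: 6d + 5·8 = 682.
6d = 682 − 40 = 642, so d = 107 px.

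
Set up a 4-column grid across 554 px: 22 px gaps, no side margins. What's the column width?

122 px

Subtracting 3 gaps of 22 leaves 488 for 4 columns, so c = 122 px.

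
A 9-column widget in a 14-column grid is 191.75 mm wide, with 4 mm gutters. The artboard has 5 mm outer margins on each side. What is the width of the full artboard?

310.5 mm

9c + 8·4 = 191.75 → 9c = 159.75 → c = 17.75 mm.
Artboard = 2·5 + 14·17.75 + 13·4 = 10 + 248.5 + 52 = 310.5 mm.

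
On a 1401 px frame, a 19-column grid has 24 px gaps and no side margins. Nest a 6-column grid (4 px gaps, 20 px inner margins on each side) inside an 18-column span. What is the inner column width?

211 px

19 columns + 18 gaps: 19c + 18·24 = 1401.
19c = 1401 − 432 = 969, so c = 51 px.
18-column span = 18·51 + 17·24 = 1326 px.
Inner content = 1326 − 2·20 = 1286 px.
6d + 5·4 = 1286 → 6d = 1266 → d = 211 px.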